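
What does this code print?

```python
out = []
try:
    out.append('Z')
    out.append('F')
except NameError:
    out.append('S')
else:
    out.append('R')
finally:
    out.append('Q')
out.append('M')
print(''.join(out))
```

Execution trace: 'Z' (try body) → 'F' (try body, no exception) → 'R' (else) → 'Q' (finally) → 'M' (after the try/except). Output: ZFRQM

Answer: ZFRQM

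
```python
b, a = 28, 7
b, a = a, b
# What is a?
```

Trace:
`b, a = 28, 7` → b = 28; a = 7
`b, a = a, b` → b = 7; a = 28
So a = 28

Answer: 28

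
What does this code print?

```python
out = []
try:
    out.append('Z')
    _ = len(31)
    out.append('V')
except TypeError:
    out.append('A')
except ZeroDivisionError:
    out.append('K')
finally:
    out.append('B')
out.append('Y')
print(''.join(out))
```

Execution trace: 'Z' (try body) → 'A' (except TypeError) → 'B' (finally) → 'Y' (after the try/except). Output: ZABY

Answer: ZABY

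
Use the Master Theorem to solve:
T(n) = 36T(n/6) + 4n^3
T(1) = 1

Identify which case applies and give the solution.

a=36, b=6, f(n)=4n^3. log_6(36) = 2. Since c=3 > 2 and the regularity condition holds (36(n/6)^3 = (36/6^3)n^3 with 36/6^3 < 1), Case 3 applies: T(n) = Θ(f(n)) = O(n^3).

Answer: O(n^3) - Case 3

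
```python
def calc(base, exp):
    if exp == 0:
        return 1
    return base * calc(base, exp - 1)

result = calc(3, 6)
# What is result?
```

calc(3, 6) = 3 * 3 * 3 * 3 * 3 * 3 = 729

Answer: 729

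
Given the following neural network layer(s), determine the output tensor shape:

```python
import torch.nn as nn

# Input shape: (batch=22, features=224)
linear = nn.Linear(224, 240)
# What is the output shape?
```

Input: (22, 224) -> Output: (22, 240)

Answer: (22, 240)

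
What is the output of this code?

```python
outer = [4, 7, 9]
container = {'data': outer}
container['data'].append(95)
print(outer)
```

Key concept: dict holds reference to list.
Step by step:
`outer = [4, 7, 9]` → outer = [4, 7, 9]
`container = {'data': outer}` → container = {'data': [4, 7, 9]}
`container['data'].append(95)` → outer = [4, 7, 9, 95]; container = {'data': [4, 7, 9, 95]}
`print(outer)` → prints [4, 7, 9, 95]

Answer: [4, 7, 9, 95]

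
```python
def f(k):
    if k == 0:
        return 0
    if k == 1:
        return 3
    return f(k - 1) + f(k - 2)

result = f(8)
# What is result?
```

Build up from base cases: f(0)=0, f(1)=3, f(2)=3, f(3)=6, f(4)=9, f(5)=15, f(6)=24, ..., f(8)=63

Answer: 63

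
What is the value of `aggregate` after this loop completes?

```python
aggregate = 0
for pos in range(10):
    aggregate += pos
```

Sum of 0 to 9 = 45
`aggregate` takes the values: 0 → 1 → 3 → 6 → 10 → 15 → 21 → 28 → 36 → 45

Answer: 45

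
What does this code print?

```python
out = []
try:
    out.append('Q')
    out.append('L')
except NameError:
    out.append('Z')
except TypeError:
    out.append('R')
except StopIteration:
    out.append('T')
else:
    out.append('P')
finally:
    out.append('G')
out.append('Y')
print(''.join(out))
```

Execution trace: 'Q' (try body) → 'L' (try body, no exception) → 'P' (else) → 'G' (finally) → 'Y' (after the try/except). Output: QLPGY

Answer: QLPGY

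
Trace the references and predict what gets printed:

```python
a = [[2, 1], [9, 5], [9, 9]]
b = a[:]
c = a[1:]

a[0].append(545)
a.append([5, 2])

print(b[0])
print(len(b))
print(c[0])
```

Key concept: slice with nested mutation.
Step by step:
`a = [[2, 1], [9, 5], [9, 9]]` → a = [[2, 1], [9, 5], [9, 9]]
`b = a[:]` → b = [[2, 1], [9, 5], [9, 9]]
`c = a[1:]` → c = [[9, 5], [9, 9]]
`a[0].append(545)` → a = [[2, 1, 545], [9, 5], [9, 9]]; b = [[2, 1, 545], [9, 5], [9, 9]]
`a.append([5, 2])` → a = [[2, 1, 545], [9, 5], [9, 9], [5, 2]]
`print(b[0])` → prints [2, 1, 545]
`print(len(b))` → prints 3
`print(c[0])` → prints [9, 5]

Answer:
[2, 1, 545]
3
[9, 5]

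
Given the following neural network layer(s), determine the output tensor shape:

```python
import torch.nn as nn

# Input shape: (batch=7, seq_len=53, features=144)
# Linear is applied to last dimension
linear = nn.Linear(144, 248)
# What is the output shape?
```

Input: (7, 53, 144) -> Output: (7, 53, 248)

Answer: (7, 53, 248)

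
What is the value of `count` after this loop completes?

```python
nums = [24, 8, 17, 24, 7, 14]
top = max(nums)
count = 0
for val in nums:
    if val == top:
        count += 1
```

Count of max value 24 in [24, 8, 17, 24, 7, 14]
`count` takes the values: 0 → 1 → 2

Answer: 2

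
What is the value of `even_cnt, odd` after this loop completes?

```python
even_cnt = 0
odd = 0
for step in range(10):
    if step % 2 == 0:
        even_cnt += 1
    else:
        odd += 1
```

Count evens and odds in range(10)
`even_cnt, odd` takes the values: (0, 0) → (1, 0) → (1, 1) → (2, 1) → (2, 2) → (3, 2) → (3, 3) → (4, 3) → (4, 4) → (5, 4) → (5, 5)

Answer: 5, 5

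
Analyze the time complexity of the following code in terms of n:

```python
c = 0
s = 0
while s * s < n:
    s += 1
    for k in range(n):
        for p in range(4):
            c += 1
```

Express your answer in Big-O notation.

Each loop level contributes: √n × n × 1. Multiplying the contributions gives O(n√n).

Answer: O(n√n)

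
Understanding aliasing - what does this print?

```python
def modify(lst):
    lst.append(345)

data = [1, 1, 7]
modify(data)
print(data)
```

Key concept: function modifies passed list.
Step by step:
`data = [1, 1, 7]` → data = [1, 1, 7]
`modify(data)` → data = [1, 1, 7, 345]
`print(data)` → prints [1, 1, 7, 345]

Answer: [1, 1, 7, 345]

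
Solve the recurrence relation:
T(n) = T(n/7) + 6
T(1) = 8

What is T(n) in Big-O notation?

Each step divides n by 7 and adds 6. After log_7(n) steps we reach T(1)=8. So T(n) = 6·log_7(n) + 8 = O(log n).

Answer: O(log n)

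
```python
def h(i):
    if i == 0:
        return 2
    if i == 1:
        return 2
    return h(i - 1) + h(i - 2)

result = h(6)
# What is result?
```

Build up from base cases: h(0)=2, h(1)=2, h(2)=4, h(3)=6, h(4)=10, h(5)=16, h(6)=26

Answer: 26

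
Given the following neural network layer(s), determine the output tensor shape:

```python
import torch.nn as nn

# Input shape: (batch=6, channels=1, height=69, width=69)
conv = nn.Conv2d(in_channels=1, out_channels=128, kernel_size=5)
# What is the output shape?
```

Input: (6, 1, 69, 69) -> Output: (6, 128, 65, 65)

Answer: (6, 128, 65, 65)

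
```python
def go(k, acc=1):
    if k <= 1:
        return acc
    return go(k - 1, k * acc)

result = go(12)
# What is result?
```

Accumulator trace (n, acc): (12, 1) -> (11, 12) -> (10, 132) -> (9, 1320) -> (8, 11880) -> (7, 95040) -> (6, 665280) -> (5, 3991680) -> (4, 19958400) -> (3, 79833600) -> (2, 239500800) -> (1, 479001600) -> return 479001600

Answer: 479001600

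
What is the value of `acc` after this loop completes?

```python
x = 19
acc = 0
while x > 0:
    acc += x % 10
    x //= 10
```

Sum digits of 19
`acc` takes the values: 0 → 9 → 10

Answer: 10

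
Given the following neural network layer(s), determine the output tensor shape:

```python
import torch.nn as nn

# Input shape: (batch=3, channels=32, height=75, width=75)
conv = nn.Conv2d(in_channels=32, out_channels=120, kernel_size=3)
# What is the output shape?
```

Input: (3, 32, 75, 75) -> Output: (3, 120, 73, 73)

Answer: (3, 120, 73, 73)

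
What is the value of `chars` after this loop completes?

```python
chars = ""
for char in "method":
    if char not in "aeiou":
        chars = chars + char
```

Remove vowels from 'method'
`chars` takes the values: "" → "m" → "mt" → "mth" → "mthd"

Answer: "mthd"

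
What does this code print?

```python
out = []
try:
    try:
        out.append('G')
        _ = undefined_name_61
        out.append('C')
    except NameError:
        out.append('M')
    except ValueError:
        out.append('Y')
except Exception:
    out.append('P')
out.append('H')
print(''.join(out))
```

Execution trace: 'G' (inner try body) → 'M' (inner except NameError) → 'H' (after the try/except). Output: GMH

Answer: GMH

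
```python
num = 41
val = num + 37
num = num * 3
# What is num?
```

Trace:
`num = 41` → num = 41
`val = num + 37` → val = 78
`num = num * 3` → num = 123
So num = 123

Answer: 123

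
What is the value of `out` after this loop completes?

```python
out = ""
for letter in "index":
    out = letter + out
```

Reverse 'index'
`out` takes the values: "" → "i" → "ni" → "dni" → "edni" → "xedni"

Answer: "xedni"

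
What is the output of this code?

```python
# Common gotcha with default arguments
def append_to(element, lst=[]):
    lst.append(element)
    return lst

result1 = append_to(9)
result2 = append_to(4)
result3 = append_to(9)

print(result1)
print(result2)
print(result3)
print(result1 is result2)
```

Key concept: mutable default argument gotcha.
Step by step:
`result1 = append_to(9)` → result1 = [9]
`result2 = append_to(4)` → result1 = [9, 4] (same object as result2); result2 = [9, 4] (same object as result1)
`result3 = append_to(9)` → result1 = [9, 4, 9] (same object as result2, result3); result2 = [9, 4, 9] (same object as result1, result3); result3 = [9, 4, 9] (same object as result1, result2)
`print(result1)` → prints [9, 4, 9]
`print(result2)` → prints [9, 4, 9]
`print(result3)` → prints [9, 4, 9]
`print(result1 is result2)` → prints True

Answer:
[9, 4, 9]
[9, 4, 9]
[9, 4, 9]
True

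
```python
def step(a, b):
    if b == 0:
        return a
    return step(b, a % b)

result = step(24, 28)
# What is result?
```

step(24, 28) -> step(28, 24) -> step(24, 4) -> step(4, 0) -> 4

Answer: 4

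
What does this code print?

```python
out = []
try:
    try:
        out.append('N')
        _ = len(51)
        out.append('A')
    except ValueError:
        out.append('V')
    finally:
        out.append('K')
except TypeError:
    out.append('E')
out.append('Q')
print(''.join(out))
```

Execution trace: 'N' (try body) → 'K' (finally) → 'E' (outer except TypeError) → 'Q' (after the try/except). Output: NKEQ

Answer: NKEQ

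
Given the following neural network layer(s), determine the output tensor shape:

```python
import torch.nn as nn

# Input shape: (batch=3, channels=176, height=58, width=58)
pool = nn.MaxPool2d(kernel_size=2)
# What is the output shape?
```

Input: (3, 176, 58, 58) -> Output: (3, 176, 29, 29)

Answer: (3, 176, 29, 29)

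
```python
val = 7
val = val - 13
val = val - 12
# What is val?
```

Trace:
`val = 7` → val = 7
`val = val - 13` → val = -6
`val = val - 12` → val = -18
So val = -18

Answer: -18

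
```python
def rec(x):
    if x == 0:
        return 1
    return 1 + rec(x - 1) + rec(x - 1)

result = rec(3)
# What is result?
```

rec(x) = 1 + 2·rec(x-1), rec(0)=1. Closed form: (1+1)·2^3 - 1 = 15.

Answer: 15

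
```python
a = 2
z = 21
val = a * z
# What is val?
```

Trace:
`a = 2` → a = 2
`z = 21` → z = 21
`val = a * z` → val = 42
So val = 42

Answer: 42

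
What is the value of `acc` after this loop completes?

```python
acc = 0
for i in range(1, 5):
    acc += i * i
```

Sum of squares 1² to 4² = 30
`acc` takes the values: 0 → 1 → 5 → 14 → 30

Answer: 30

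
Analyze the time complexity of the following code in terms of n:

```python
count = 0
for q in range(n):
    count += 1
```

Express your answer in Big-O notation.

Each loop level contributes: n. Multiplying the contributions gives O(n).

Answer: O(n)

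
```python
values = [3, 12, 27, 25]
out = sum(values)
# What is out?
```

Trace:
`values = [3, 12, 27, 25]` → values = [3, 12, 27, 25]
`out = sum(values)` → out = 67
So out = 67

Answer: 67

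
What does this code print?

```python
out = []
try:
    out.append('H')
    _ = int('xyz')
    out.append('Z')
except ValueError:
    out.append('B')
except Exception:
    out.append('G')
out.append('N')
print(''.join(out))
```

Execution trace: 'H' (try body) → 'B' (except ValueError) → 'N' (after the try/except). Output: HBN

Answer: HBN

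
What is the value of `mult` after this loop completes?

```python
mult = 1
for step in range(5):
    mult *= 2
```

2^5 = 32
`mult` takes the values: 1 → 2 → 4 → 8 → 16 → 32

Answer: 32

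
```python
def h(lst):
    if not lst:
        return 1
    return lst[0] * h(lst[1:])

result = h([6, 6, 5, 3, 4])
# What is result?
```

Product over [6, 6, 5, 3, 4] = 6 * 6 * 5 * 3 * 4 = 2160

Answer: 2160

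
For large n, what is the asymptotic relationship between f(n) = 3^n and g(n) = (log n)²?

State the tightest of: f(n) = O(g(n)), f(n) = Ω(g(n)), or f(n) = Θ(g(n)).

3^n vs (log n)²: f(n) = Ω(g(n)) but not O(g(n)) — 3^n grows strictly faster than (log n)².

Answer: f(n) = Ω(g(n)) but not O(g(n)) — 3^n grows strictly faster than (log n)².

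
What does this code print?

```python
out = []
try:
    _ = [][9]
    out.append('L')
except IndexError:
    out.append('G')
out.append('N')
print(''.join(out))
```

Execution trace: 'G' (except IndexError) → 'N' (after the try/except). Output: GN

Answer: GN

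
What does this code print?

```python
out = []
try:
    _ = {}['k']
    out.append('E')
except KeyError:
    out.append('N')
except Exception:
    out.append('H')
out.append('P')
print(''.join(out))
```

Execution trace: 'N' (except KeyError) → 'P' (after the try/except). Output: NP

Answer: NP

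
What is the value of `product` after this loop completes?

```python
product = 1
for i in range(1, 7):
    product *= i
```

6! = 720
`product` takes the values: 1 → 2 → 6 → 24 → 120 → 720

Answer: 720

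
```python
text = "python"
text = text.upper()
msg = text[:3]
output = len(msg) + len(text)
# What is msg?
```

Trace:
`text = "python"` → text = 'python'
`text = text.upper()` → text = 'PYTHON'
`msg = text[:3]` → msg = 'PYT'
`output = len(msg) + len(text)` → output = 9
So msg = 'PYT'

Answer: 'PYT'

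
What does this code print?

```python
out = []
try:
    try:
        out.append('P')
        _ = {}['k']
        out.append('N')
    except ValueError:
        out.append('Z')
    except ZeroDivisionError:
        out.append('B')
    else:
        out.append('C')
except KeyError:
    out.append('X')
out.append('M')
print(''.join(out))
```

Execution trace: 'P' (try body) → 'X' (outer except KeyError) → 'M' (after the try/except). Output: PXM

Answer: PXM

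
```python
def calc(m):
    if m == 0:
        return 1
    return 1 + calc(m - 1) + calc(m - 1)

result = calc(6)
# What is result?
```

calc(m) = 1 + 2·calc(m-1), calc(0)=1. Closed form: (1+1)·2^6 - 1 = 127.

Answer: 127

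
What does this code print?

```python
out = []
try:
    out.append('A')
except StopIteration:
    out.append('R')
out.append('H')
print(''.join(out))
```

Execution trace: 'A' (try body, no exception) → 'H' (after the try/except). Output: AH

Answer: AH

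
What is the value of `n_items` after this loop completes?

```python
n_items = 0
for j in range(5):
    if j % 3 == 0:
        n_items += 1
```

Count numbers divisible by 3 in range(5)
`n_items` takes the values: 0 → 1 → 2

Answer: 2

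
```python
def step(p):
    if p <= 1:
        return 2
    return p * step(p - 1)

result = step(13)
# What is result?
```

step(13) = 13 * 12 * 11 * 10 * 9 * 8 * 7 * 6 * 5 * 4 * 3 * 2 * 2 = 12454041600

Answer: 12454041600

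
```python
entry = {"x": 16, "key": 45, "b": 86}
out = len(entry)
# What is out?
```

Trace:
`entry = {"x": 16, "key": 45, "b": 86}` → entry = {'x': 16, 'key': 45, 'b': 86}
`out = len(entry)` → out = 3
So out = 3

Answer: 3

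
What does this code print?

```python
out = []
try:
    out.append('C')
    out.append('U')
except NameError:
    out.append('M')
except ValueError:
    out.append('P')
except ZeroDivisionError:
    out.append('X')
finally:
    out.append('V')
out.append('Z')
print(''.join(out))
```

Execution trace: 'C' (try body) → 'U' (try body, no exception) → 'V' (finally) → 'Z' (after the try/except). Output: CUVZ

Answer: CUVZ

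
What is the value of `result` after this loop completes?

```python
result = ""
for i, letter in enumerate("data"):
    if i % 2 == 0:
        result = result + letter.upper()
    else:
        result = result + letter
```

Uppercase even positions in 'data'
`result` takes the values: "" → "D" → "Da" → "DaT" → "DaTa"

Answer: "DaTa"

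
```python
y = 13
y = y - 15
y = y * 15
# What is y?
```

Trace:
`y = 13` → y = 13
`y = y - 15` → y = -2
`y = y * 15` → y = -30
So y = -30

Answer: -30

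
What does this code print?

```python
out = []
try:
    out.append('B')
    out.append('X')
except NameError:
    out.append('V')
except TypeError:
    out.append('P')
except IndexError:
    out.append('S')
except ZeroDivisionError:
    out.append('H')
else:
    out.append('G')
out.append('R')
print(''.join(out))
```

Execution trace: 'B' (try body) → 'X' (try body, no exception) → 'G' (else) → 'R' (after the try/except). Output: BXGR

Answer: BXGR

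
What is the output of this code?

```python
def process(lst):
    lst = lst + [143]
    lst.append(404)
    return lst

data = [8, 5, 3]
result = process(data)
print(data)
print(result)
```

Key concept: rebinding parameter vs mutation.
Step by step:
`data = [8, 5, 3]` → data = [8, 5, 3]
`result = process(data)` → result = [8, 5, 3, 143, 404]
`print(data)` → prints [8, 5, 3]
`print(result)` → prints [8, 5, 3, 143, 404]

Answer:
[8, 5, 3]
[8, 5, 3, 143, 404]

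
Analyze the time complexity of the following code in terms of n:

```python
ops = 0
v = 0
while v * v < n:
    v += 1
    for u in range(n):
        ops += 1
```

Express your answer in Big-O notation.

Each loop level contributes: √n × n. Multiplying the contributions gives O(n√n).

Answer: O(n√n)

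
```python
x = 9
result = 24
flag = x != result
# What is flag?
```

Trace:
`x = 9` → x = 9
`result = 24` → result = 24
`flag = x != result` → flag = True
So flag = True

Answer: True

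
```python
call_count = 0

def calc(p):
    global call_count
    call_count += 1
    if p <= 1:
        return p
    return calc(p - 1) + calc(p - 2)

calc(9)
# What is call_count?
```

Calls(p) = 1 + Calls(p-1) + Calls(p-2); Calls(0)=Calls(1)=1. For p=9 this gives 109.

Answer: 109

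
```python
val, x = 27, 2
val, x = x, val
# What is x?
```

Trace:
`val, x = 27, 2` → val = 27; x = 2
`val, x = x, val` → val = 2; x = 27
So x = 27

Answer: 27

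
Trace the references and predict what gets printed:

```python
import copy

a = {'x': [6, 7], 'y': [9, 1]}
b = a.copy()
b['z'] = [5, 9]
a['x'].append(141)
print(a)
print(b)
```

Key concept: shallow copy of dict with mutable values.
Step by step:
`a = {'x': [6, 7], 'y': [9, 1]}` → a = {'x': [6, 7], 'y': [9, 1]}
`b = a.copy()` → b = {'x': [6, 7], 'y': [9, 1]}
`b['z'] = [5, 9]` → b = {'x': [6, 7], 'y': [9, 1], 'z': [5, 9]}
`a['x'].append(141)` → a = {'x': [6, 7, 141], 'y': [9, 1]}; b = {'x': [6, 7, 141], 'y': [9, 1], 'z': [5, 9]}
`print(a)` → prints {'x': [6, 7, 141], 'y': [9, 1]}
`print(b)` → prints {'x': [6, 7, 141], 'y': [9, 1], 'z': [5, 9]}

Answer:
{'x': [6, 7, 141], 'y': [9, 1]}
{'x': [6, 7, 141], 'y': [9, 1], 'z': [5, 9]}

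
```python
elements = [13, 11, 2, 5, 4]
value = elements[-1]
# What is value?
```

Trace:
`elements = [13, 11, 2, 5, 4]` → elements = [13, 11, 2, 5, 4]
`value = elements[-1]` → value = 4
So value = 4

Answer: 4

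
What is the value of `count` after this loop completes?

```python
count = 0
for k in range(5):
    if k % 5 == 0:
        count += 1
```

Count numbers divisible by 5 in range(5)
`count` takes the values: 0 → 1

Answer: 1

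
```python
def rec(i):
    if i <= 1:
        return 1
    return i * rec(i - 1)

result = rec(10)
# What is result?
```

rec(10) = 10 * 9 * 8 * 7 * 6 * 5 * 4 * 3 * 2 * 1 = 3628800

Answer: 3628800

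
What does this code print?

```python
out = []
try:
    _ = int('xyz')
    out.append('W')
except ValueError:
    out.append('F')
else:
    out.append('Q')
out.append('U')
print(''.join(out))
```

Execution trace: 'F' (except ValueError) → 'U' (after the try/except). Output: FU

Answer: FU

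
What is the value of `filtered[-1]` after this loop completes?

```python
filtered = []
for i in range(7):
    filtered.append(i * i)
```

Last element of squares 0 to 6
`filtered` takes the values: [] → [0] → [0, 1] → [0, 1, 4] → [0, 1, 4, 9] → [0, 1, 4, 9, 16] → [0, 1, 4, 9, 16, 25] → [0, 1, 4, 9, 16, 25, 36]
So `filtered[-1]` = 36

Answer: 36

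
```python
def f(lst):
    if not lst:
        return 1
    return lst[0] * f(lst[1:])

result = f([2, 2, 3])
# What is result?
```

Product over [2, 2, 3] = 2 * 2 * 3 = 12

Answer: 12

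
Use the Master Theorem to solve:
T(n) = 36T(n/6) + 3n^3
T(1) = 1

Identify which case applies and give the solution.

a=36, b=6, f(n)=3n^3. log_6(36) = 2. Since c=3 > 2 and the regularity condition holds (36(n/6)^3 = (36/6^3)n^3 with 36/6^3 < 1), Case 3 applies: T(n) = Θ(f(n)) = O(n^3).

Answer: O(n^3) - Case 3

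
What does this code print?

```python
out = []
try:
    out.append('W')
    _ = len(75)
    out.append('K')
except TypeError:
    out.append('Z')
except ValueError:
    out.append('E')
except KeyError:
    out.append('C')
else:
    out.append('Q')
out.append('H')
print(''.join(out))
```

Execution trace: 'W' (try body) → 'Z' (except TypeError) → 'H' (after the try/except). Output: WZH

Answer: WZH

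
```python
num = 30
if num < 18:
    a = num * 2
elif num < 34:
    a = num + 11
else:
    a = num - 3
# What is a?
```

Trace:
`num = 30` → num = 30
`if num < 18: ...` → num < 18 is False, num < 34 is True → a = 41
So a = 41

Answer: 41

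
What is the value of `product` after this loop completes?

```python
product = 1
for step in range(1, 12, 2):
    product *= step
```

Product of 1, 3, 5, ... up to 11
`product` takes the values: 1 → 3 → 15 → 105 → 945 → 10395

Answer: 10395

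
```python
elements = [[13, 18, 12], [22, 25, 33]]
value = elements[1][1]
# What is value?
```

Trace:
`elements = [[13, 18, 12], [22, 25, 33]]` → elements = [[13, 18, 12], [22, 25, 33]]
`value = elements[1][1]` → value = 25
So value = 25

Answer: 25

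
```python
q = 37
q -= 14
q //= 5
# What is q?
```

Trace:
`q = 37` → q = 37
`q -= 14` → q = 23
`q //= 5` → q = 4
So q = 4

Answer: 4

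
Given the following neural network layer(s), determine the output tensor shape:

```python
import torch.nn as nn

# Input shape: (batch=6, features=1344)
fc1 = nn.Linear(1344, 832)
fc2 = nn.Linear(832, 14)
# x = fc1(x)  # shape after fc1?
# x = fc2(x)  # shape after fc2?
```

Input: (6, 1344) -> after fc1: (6, 832) -> Output: (6, 14)

Answer: (6, 14)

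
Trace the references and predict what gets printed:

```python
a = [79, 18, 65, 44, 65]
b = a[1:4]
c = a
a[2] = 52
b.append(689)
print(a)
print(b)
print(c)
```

Key concept: slice vs alias.
Step by step:
`a = [79, 18, 65, 44, 65]` → a = [79, 18, 65, 44, 65]
`b = a[1:4]` → b = [18, 65, 44]
`c = a` → c = [79, 18, 65, 44, 65] (same object as a)
`a[2] = 52` → a = [79, 18, 52, 44, 65] (same object as c); c = [79, 18, 52, 44, 65] (same object as a)
`b.append(689)` → b = [18, 65, 44, 689]
`print(a)` → prints [79, 18, 52, 44, 65]
`print(b)` → prints [18, 65, 44, 689]
`print(c)` → prints [79, 18, 52, 44, 65]

Answer:
[79, 18, 52, 44, 65]
[18, 65, 44, 689]
[79, 18, 52, 44, 65]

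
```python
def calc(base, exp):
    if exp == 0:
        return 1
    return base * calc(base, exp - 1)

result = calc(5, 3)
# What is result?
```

calc(5, 3) = 5 * 5 * 5 = 125

Answer: 125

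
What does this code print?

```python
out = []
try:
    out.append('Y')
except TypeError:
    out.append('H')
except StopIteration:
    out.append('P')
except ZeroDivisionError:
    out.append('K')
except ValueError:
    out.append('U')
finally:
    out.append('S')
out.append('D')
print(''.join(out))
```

Execution trace: 'Y' (try body, no exception) → 'S' (finally) → 'D' (after the try/except). Output: YSD

Answer: YSD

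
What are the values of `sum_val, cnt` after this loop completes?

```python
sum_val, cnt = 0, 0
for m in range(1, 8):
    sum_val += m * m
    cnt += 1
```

Sum of squares and count
`sum_val, cnt` takes the values: (0, 0) → (1, 0) → (1, 1) → (5, 1) → (5, 2) → (14, 2) → (14, 3) → (30, 3) → (30, 4) → (55, 4) → (55, 5) → (91, 5) → (91, 6) → (140, 6) → (140, 7)

Answer: 140, 7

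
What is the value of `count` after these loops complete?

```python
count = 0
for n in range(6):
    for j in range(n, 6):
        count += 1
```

Upper triangle: 6 + 5 + ... + 1
`count` takes the values: 0 → 1 → 2 → 3 → 4 → 5 → 6 → 7 → 8 → 9 → 10 → 11 → 12 → 13 → 14 → 15 → 16 → 17 → 18 → 19 → 20 → 21

Answer: 21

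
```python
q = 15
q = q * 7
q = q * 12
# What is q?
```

Trace:
`q = 15` → q = 15
`q = q * 7` → q = 105
`q = q * 12` → q = 1260
So q = 1260

Answer: 1260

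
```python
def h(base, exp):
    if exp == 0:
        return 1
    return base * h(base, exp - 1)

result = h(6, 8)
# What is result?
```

h(6, 8) = 6 * 6 * 6 * 6 * 6 * 6 * 6 * 6 = 1679616

Answer: 1679616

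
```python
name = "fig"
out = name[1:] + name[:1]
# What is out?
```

Trace:
`name = "fig"` → name = 'fig'
`out = name[1:] + name[:1]` → out = 'igf'
So out = 'igf'

Answer: 'igf'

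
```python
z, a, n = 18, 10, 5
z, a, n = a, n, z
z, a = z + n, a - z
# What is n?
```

Trace:
`z, a, n = 18, 10, 5` → z = 18; a = 10; n = 5
`z, a, n = a, n, z` → z = 10; a = 5; n = 18
`z, a = z + n, a - z` → z = 28; a = -5
So n = 18

Answer: 18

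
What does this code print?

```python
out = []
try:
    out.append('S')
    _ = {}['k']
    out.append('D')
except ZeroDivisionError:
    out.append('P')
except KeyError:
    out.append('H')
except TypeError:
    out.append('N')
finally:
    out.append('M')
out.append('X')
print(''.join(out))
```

Execution trace: 'S' (try body) → 'H' (except KeyError) → 'M' (finally) → 'X' (after the try/except). Output: SHMX

Answer: SHMX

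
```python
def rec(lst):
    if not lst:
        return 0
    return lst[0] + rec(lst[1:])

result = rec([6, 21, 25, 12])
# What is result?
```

6 + 21 + 25 + 12 + 0 = 64

Answer: 64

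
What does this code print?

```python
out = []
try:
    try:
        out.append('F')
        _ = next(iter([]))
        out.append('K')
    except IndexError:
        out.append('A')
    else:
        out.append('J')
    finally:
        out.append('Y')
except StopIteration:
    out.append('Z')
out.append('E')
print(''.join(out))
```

Execution trace: 'F' (try body) → 'Y' (finally) → 'Z' (outer except StopIteration) → 'E' (after the try/except). Output: FYZE

Answer: FYZE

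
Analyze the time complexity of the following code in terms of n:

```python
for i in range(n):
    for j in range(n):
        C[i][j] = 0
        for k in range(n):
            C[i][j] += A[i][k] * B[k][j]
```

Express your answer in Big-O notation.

This is Naive matrix multiplication. Time complexity: O(n³).

Answer: O(n³)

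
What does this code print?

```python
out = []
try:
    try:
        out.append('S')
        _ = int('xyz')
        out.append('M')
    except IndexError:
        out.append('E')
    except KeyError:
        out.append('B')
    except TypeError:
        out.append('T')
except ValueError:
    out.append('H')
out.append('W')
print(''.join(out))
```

Execution trace: 'S' (try body) → 'H' (outer except ValueError) → 'W' (after the try/except). Output: SHW

Answer: SHW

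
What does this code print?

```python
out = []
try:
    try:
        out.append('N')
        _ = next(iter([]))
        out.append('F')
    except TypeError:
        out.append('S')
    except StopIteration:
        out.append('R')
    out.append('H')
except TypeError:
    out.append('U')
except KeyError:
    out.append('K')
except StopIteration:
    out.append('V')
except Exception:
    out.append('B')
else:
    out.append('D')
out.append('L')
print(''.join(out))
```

Execution trace: 'N' (inner try body) → 'R' (inner except StopIteration) → 'H' (try body, no exception) → 'D' (else) → 'L' (after the try/except). Output: NRHDL

Answer: NRHDL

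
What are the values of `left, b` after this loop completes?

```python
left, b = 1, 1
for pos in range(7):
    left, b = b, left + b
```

Fibonacci: after 7 iterations
`left, b` takes the values: (1, 1) → (1, 2) → (2, 3) → (3, 5) → (5, 8) → (8, 13) → (13, 21) → (21, 34)

Answer: 21, 34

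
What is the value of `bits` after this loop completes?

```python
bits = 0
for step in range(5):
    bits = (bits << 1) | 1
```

Build 5 consecutive 1-bits: 0b11111
`bits` takes the values: 0 → 1 → 3 → 7 → 15 → 31

Answer: 31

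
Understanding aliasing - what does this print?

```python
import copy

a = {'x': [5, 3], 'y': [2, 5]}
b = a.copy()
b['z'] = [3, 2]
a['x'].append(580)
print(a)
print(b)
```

Key concept: shallow copy of dict with mutable values.
Step by step:
`a = {'x': [5, 3], 'y': [2, 5]}` → a = {'x': [5, 3], 'y': [2, 5]}
`b = a.copy()` → b = {'x': [5, 3], 'y': [2, 5]}
`b['z'] = [3, 2]` → b = {'x': [5, 3], 'y': [2, 5], 'z': [3, 2]}
`a['x'].append(580)` → a = {'x': [5, 3, 580], 'y': [2, 5]}; b = {'x': [5, 3, 580], 'y': [2, 5], 'z': [3, 2]}
`print(a)` → prints {'x': [5, 3, 580], 'y': [2, 5]}
`print(b)` → prints {'x': [5, 3, 580], 'y': [2, 5], 'z': [3, 2]}

Answer:
{'x': [5, 3, 580], 'y': [2, 5]}
{'x': [5, 3, 580], 'y': [2, 5], 'z': [3, 2]}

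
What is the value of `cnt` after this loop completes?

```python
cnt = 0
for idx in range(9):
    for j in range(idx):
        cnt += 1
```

Triangle number: 0+1+2+...+8
`cnt` takes the values: 0 → 1 → 2 → 3 → 4 → 5 → 6 → 7 → 8 → 9 → 10 → 11 → 12 → 13 → 14 → 15 → 16 → 17 → 18 → 19 → 20 → 21 → 22 → 23 → 24 → 25 → 26 → 27 → 28 → 29 → 30 → 31 → 32 → 33 → 34 → 35 → 36

Answer: 36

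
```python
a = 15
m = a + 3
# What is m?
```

Trace:
`a = 15` → a = 15
`m = a + 3` → m = 18
So m = 18

Answer: 18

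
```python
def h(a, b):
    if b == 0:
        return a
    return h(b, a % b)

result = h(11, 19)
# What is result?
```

h(11, 19) -> h(19, 11) -> h(11, 8) -> h(8, 3) -> h(3, 2) -> h(2, 1) -> h(1, 0) -> 1

Answer: 1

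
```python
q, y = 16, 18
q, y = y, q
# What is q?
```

Trace:
`q, y = 16, 18` → q = 16; y = 18
`q, y = y, q` → q = 18; y = 16
So q = 18

Answer: 18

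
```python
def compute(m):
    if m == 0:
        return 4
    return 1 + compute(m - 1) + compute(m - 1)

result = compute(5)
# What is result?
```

compute(m) = 1 + 2·compute(m-1), compute(0)=4. Closed form: (4+1)·2^5 - 1 = 159.

Answer: 159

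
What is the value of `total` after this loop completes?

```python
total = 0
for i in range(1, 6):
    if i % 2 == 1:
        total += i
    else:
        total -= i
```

Add odd, subtract even
`total` takes the values: 0 → 1 → -1 → 2 → -2 → 3

Answer: 3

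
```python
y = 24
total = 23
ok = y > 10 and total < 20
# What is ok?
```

Trace:
`y = 24` → y = 24
`total = 23` → total = 23
`ok = y > 10 and total < 20` → ok = False
So ok = False

Answer: False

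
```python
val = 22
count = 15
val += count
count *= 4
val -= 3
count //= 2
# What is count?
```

Trace:
`val = 22` → val = 22
`count = 15` → count = 15
`val += count` → val = 37
`count *= 4` → count = 60
`val -= 3` → val = 34
`count //= 2` → count = 30
So count = 30

Answer: 30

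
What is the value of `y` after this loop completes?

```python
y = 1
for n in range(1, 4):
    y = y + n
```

Start at 1, add 1 through 3
`y` takes the values: 1 → 2 → 4 → 7

Answer: 7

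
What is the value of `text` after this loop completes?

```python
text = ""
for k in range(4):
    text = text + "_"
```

Repeat '_' 4 times
`text` takes the values: "" → "_" → "__" → "___" → "____"

Answer: "____"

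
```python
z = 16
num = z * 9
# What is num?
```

Trace:
`z = 16` → z = 16
`num = z * 9` → num = 144
So num = 144

Answer: 144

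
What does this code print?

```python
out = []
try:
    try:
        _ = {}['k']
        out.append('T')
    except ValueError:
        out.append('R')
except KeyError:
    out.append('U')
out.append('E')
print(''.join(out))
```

Execution trace: 'U' (outer except KeyError) → 'E' (after the try/except). Output: UE

Answer: UE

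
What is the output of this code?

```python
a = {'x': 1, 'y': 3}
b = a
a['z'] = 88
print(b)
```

Key concept: dict aliasing.
Step by step:
`a = {'x': 1, 'y': 3}` → a = {'x': 1, 'y': 3}
`b = a` → b = {'x': 1, 'y': 3} (same object as a)
`a['z'] = 88` → a = {'x': 1, 'y': 3, 'z': 88} (same object as b); b = {'x': 1, 'y': 3, 'z': 88} (same object as a)
`print(b)` → prints {'x': 1, 'y': 3, 'z': 88}

Answer: {'x': 1, 'y': 3, 'z': 88}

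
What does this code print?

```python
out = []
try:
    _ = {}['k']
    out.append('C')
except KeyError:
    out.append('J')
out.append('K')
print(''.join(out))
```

Execution trace: 'J' (except KeyError) → 'K' (after the try/except). Output: JK

Answer: JK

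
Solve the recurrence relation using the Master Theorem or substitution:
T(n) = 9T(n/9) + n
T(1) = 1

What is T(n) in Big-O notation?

By Master Theorem: a=9, b=9, f(n)=n. Since log_9(9) = 1 and f(n) = Θ(n^1), Case 2 applies. T(n) = O(n log n).

Answer: O(n log n)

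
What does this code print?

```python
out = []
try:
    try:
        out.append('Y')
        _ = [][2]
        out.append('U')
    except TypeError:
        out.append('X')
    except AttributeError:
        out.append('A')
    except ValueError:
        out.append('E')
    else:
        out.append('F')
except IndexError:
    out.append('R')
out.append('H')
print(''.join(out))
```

Execution trace: 'Y' (try body) → 'R' (outer except IndexError) → 'H' (after the try/except). Output: YRH

Answer: YRH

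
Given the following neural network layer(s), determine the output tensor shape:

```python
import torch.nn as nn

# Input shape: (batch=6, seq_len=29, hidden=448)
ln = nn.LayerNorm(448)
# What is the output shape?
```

Input: (6, 29, 448) -> Output: (6, 29, 448)

Answer: (6, 29, 448)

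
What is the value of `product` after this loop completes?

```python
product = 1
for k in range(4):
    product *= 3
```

3^4 = 81
`product` takes the values: 1 → 3 → 9 → 27 → 81

Answer: 81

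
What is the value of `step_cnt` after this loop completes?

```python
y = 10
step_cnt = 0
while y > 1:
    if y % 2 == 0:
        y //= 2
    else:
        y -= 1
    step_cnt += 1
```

Steps to reduce 10 to 1
`step_cnt` takes the values: 0 → 1 → 2 → 3 → 4

Answer: 4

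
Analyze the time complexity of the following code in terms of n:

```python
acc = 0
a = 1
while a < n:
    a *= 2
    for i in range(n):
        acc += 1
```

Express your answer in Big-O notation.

Each loop level contributes: log n × n. Multiplying the contributions gives O(n log n).

Answer: O(n log n)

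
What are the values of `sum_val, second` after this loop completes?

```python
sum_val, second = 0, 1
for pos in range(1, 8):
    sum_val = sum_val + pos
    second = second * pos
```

Sum and factorial of 1 to 7
`sum_val, second` takes the values: (0, 1) → (1, 1) → (3, 1) → (3, 2) → (6, 2) → (6, 6) → (10, 6) → (10, 24) → (15, 24) → (15, 120) → (21, 120) → (21, 720) → (28, 720) → (28, 5040)

Answer: 28, 5040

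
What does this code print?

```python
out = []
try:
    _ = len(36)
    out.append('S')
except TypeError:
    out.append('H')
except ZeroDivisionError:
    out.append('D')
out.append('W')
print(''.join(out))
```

Execution trace: 'H' (except TypeError) → 'W' (after the try/except). Output: HW

Answer: HW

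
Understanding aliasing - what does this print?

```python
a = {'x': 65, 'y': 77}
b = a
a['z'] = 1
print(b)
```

Key concept: dict aliasing.
Step by step:
`a = {'x': 65, 'y': 77}` → a = {'x': 65, 'y': 77}
`b = a` → b = {'x': 65, 'y': 77} (same object as a)
`a['z'] = 1` → a = {'x': 65, 'y': 77, 'z': 1} (same object as b); b = {'x': 65, 'y': 77, 'z': 1} (same object as a)
`print(b)` → prints {'x': 65, 'y': 77, 'z': 1}

Answer: {'x': 65, 'y': 77, 'z': 1}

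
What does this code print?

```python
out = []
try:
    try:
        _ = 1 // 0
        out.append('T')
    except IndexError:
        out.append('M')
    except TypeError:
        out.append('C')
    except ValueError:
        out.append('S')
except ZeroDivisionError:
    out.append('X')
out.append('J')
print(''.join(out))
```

Execution trace: 'X' (outer except ZeroDivisionError) → 'J' (after the try/except). Output: XJ

Answer: XJ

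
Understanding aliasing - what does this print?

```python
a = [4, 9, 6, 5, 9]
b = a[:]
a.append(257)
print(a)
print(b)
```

Key concept: slice [:] creates copy.
Step by step:
`a = [4, 9, 6, 5, 9]` → a = [4, 9, 6, 5, 9]
`b = a[:]` → b = [4, 9, 6, 5, 9]
`a.append(257)` → a = [4, 9, 6, 5, 9, 257]
`print(a)` → prints [4, 9, 6, 5, 9, 257]
`print(b)` → prints [4, 9, 6, 5, 9]

Answer:
[4, 9, 6, 5, 9, 257]
[4, 9, 6, 5, 9]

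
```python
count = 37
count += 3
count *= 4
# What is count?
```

Trace:
`count = 37` → count = 37
`count += 3` → count = 40
`count *= 4` → count = 160
So count = 160

Answer: 160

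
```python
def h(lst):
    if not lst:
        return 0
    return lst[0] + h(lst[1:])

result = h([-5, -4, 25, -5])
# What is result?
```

(-5) + (-4) + 25 + (-5) + 0 = 11

Answer: 11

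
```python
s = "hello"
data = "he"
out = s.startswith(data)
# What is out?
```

Trace:
`s = "hello"` → s = 'hello'
`data = "he"` → data = 'he'
`out = s.startswith(data)` → out = True
So out = True

Answer: True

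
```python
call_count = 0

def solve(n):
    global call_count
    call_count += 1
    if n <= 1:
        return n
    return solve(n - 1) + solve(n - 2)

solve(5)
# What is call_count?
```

Calls(n) = 1 + Calls(n-1) + Calls(n-2); Calls(0)=Calls(1)=1. For n=5 this gives 15.

Answer: 15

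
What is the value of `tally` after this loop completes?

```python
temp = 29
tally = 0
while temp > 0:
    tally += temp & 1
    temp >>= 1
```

Count set bits in 29 (binary: 0b11101)
`tally` takes the values: 0 → 1 → 2 → 3 → 4

Answer: 4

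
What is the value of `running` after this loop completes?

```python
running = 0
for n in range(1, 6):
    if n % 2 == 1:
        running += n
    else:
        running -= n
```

Add odd, subtract even
`running` takes the values: 0 → 1 → -1 → 2 → -2 → 3

Answer: 3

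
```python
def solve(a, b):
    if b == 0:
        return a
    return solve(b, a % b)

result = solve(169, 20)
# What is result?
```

solve(169, 20) -> solve(20, 9) -> solve(9, 2) -> solve(2, 1) -> solve(1, 0) -> 1

Answer: 1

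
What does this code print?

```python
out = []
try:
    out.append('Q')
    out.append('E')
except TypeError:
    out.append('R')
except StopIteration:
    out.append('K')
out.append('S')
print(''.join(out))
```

Execution trace: 'Q' (try body) → 'E' (try body, no exception) → 'S' (after the try/except). Output: QES

Answer: QES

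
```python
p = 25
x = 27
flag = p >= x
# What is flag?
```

Trace:
`p = 25` → p = 25
`x = 27` → x = 27
`flag = p >= x` → flag = False
So flag = False

Answer: False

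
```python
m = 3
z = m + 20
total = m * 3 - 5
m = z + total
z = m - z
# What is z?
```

Trace:
`m = 3` → m = 3
`z = m + 20` → z = 23
`total = m * 3 - 5` → total = 4
`m = z + total` → m = 27
`z = m - z` → z = 4
So z = 4

Answer: 4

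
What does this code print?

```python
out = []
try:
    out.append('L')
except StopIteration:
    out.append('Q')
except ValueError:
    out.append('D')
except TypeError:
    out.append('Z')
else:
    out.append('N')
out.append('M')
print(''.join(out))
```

Execution trace: 'L' (try body, no exception) → 'N' (else) → 'M' (after the try/except). Output: LNM

Answer: LNM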